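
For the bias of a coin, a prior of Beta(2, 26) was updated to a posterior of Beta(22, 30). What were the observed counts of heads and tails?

20 heads and 4 tails

Beta is conjugate to the binomial likelihood: posterior = Beta(a+s, b+f).
So s = 22 − 2 = 20 and f = 30 − 26 = 4.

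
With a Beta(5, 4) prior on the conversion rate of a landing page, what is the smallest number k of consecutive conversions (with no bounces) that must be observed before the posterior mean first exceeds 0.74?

k = 7

After k conversions and 0 bounces the posterior is Beta(5+k, 4), with mean (5+k)/(5+4+k).
Set (5+k)/(9+k) > 0.74 and solve: k > (0.74·9 − 5)/(1 − 0.74) = 6.385.
The smallest integer exceeding 6.385 is 7, and checking k=7: (12)/(16) = 0.7500 > 0.74.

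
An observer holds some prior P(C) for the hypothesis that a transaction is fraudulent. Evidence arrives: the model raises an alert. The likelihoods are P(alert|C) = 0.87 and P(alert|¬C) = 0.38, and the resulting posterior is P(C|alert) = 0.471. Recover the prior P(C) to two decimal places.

P(C) = 0.28

In odds form, posterior odds = prior odds × likelihood ratio, so prior odds = posterior odds ÷ LR.
Posterior odds = 0.471/(1−0.471) = 0.8904. LR = 0.87/0.38 = 2.2895.
Prior odds = 0.8904/2.2895 = 0.3889, so P(C) = 0.3889/(1+0.3889) ≈ 0.28.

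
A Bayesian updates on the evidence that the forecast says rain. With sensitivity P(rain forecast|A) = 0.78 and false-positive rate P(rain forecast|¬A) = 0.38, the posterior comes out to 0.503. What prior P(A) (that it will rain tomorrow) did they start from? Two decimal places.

P(A) = 0.33

Bayes' rule in odds form gives O(A|E) = O(A)·[P(E|A)/P(E|¬A)], hence O(A) = O(A|E)/LR.
Posterior odds = 0.503/(1−0.503) = 1.0121. LR = 0.78/0.38 = 2.0526.
Prior odds = 1.0121/2.0526 = 0.4931, so P(A) = 0.4931/(1+0.4931) ≈ 0.33.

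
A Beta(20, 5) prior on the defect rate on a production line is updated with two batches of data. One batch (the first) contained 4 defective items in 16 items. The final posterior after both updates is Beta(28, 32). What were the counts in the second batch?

Sequential conjugate updates are equivalent to a single update on the pooled data, so total successes = posterior α − prior α and total failures = posterior β − prior β.
Total across both batches: 28−20=8 defective items, 32−5=27 good items.
Subtract the first batch: 8−4=4 defective items and 27−12=15 good items.

4 defective items and 15 good items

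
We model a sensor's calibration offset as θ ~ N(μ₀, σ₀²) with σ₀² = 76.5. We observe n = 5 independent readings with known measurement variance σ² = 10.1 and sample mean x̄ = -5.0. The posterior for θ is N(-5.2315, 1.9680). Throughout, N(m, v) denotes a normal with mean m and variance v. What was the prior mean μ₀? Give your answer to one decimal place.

With known observation variance, the Normal–Normal posterior has precision τ_n = τ₀ + n/σ² and mean μ_n = (τ₀μ₀ + (n/σ²)x̄)/τ_n.
Here τ₀ = 1/76.5 = 0.013072 and τ_data = 5/10.1 = 0.495050, so τ_n = 0.508122.
Rearranging for μ₀: μ₀ = (μ_n·τ_n − τ_data·x̄)/τ₀ = (-5.2315·0.508122 − 0.495050·-5.0) / 0.013072 = -0.182990/0.013072 ≈ -14.0.

μ₀ = -14.0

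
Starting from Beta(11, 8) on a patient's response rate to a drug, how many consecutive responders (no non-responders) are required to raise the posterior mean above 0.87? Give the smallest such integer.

After k responders and 0 non-responders the posterior is Beta(11+k, 8), with mean (11+k)/(11+8+k).
Set (11+k)/(19+k) > 0.87 and solve: k > (0.87·19 − 11)/(1 − 0.87) = 42.538.
The smallest integer exceeding 42.538 is 43.

k = 43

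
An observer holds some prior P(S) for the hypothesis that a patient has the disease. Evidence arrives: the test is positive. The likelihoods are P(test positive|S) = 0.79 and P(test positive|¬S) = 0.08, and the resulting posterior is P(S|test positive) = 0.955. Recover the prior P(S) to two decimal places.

In odds form, posterior odds = prior odds × likelihood ratio, so prior odds = posterior odds ÷ LR.
Posterior odds = 0.955/(1−0.955) = 21.2222. LR = 0.79/0.08 = 9.8750.
Prior odds = 21.2222/9.8750 = 2.1491, so P(S) = 2.1491/(1+2.1491) ≈ 0.68.

P(S) = 0.68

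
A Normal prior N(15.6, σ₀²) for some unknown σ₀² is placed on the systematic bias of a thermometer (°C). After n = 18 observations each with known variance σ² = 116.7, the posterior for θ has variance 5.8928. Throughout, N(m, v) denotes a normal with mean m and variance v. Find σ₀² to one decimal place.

σ₀² = 64.7

Posterior precision equals prior precision plus data precision: 1/σ_n² = 1/σ₀² + n/σ².
So 1/σ₀² = 1/5.8928 − 18/116.7 = 0.169699 − 0.154242 = 0.015457.
Hence σ₀² = 1/0.015457 ≈ 64.7.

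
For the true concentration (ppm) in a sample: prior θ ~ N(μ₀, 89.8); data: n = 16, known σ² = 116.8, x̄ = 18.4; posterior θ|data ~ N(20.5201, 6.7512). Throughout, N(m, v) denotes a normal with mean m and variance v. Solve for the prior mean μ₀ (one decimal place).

μ₀ = 46.6

With known observation variance, the Normal–Normal posterior has precision τ_n = τ₀ + n/σ² and mean μ_n = (τ₀μ₀ + (n/σ²)x̄)/τ_n.
Here τ₀ = 1/89.8 = 0.011136 and τ_data = 16/116.8 = 0.136986, so τ_n = 0.148122.
Rearranging for μ₀: μ₀ = (μ_n·τ_n − τ_data·x̄)/τ₀ = (20.5201·0.148122 − 0.136986·18.4) / 0.011136 = 0.518936/0.011136 ≈ 46.6.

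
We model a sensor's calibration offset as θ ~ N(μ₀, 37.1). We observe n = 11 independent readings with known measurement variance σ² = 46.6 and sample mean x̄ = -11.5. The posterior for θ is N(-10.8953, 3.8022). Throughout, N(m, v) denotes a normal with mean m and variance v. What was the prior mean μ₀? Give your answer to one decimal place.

μ₀ = -5.6

With known observation variance, the Normal–Normal posterior has precision τ_n = τ₀ + n/σ² and mean μ_n = (τ₀μ₀ + (n/σ²)x̄)/τ_n.
Here τ₀ = 1/37.1 = 0.026954 and τ_data = 11/46.6 = 0.236052, so τ_n = 0.263006.
Rearranging for μ₀: μ₀ = (μ_n·τ_n − τ_data·x̄)/τ₀ = (-10.8953·0.263006 − 0.236052·-11.5) / 0.026954 = -0.150931/0.026954 ≈ -5.6.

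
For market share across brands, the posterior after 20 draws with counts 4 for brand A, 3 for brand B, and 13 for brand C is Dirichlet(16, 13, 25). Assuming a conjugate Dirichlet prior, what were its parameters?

Dirichlet(12, 10, 12)

For a Dirichlet(α) prior with multinomial counts c, the posterior is Dirichlet(α + c) componentwise.
Subtract each count from the matching posterior parameter: 16−4=12, 13−3=10, 25−13=12.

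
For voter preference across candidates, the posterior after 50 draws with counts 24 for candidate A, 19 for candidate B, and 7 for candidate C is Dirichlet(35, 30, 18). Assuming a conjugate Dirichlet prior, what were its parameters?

Dirichlet(11, 11, 11)

For a Dirichlet(α) prior with multinomial counts c, the posterior is Dirichlet(α + c) componentwise.
Subtract each count from the matching posterior parameter: 35−24=11, 30−19=11, 18−7=11.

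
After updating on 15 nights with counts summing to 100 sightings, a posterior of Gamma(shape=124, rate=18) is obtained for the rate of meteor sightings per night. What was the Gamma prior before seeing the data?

Gamma–Poisson conjugacy: posterior shape = α + Σxᵢ, posterior rate = β + n.
So α = 124 − 100 = 24 and β = 18 − 15 = 3.

Gamma(shape=24, rate=3)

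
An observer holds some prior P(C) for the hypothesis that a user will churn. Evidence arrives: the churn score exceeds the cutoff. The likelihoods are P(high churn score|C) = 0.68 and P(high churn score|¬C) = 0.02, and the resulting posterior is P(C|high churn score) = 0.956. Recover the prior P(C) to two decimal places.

Bayes' rule in odds form gives O(C|E) = O(C)·[P(E|C)/P(E|¬C)], hence O(C) = O(C|E)/LR.
Posterior odds = 0.956/(1−0.956) = 21.7273. LR = 0.68/0.02 = 34.0000.
Prior odds = 21.7273/34.0000 = 0.6390, so P(C) = 0.6390/(1+0.6390) ≈ 0.39.

P(C) = 0.39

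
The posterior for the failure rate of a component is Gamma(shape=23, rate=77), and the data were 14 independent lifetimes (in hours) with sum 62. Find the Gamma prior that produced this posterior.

Gamma(shape=9, rate=15)

Gamma–exponential conjugacy: posterior shape = α + n, posterior rate = β + Σtᵢ.
So α = 23 − 14 = 9 and β = 77 − 62 = 15.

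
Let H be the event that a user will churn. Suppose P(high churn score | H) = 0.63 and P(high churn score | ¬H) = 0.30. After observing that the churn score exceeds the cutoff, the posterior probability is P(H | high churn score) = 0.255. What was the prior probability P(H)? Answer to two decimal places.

P(H) = 0.14

Bayes' rule in odds form gives O(H|E) = O(H)·[P(E|H)/P(E|¬H)], hence O(H) = O(H|E)/LR.
Posterior odds = 0.255/(1−0.255) = 0.3423. LR = 0.63/0.30 = 2.1000.
Prior odds = 0.3423/2.1000 = 0.1630, so P(H) = 0.1630/(1+0.1630) ≈ 0.14.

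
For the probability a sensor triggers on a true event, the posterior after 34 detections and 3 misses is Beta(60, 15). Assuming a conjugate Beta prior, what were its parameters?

Beta is conjugate to the binomial likelihood: posterior = Beta(α+s, β+f).
So α = 60 − 34 = 26 and β = 15 − 3 = 12.

Beta(26, 12)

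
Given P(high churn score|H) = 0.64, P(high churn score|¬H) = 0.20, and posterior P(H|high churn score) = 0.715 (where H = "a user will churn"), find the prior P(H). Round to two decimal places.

In odds form, posterior odds = prior odds × likelihood ratio, so prior odds = posterior odds ÷ LR.
Posterior odds = 0.715/(1−0.715) = 2.5088. LR = 0.64/0.20 = 3.2000.
Prior odds = 2.5088/3.2000 = 0.7840, so P(H) = 0.7840/(1+0.7840) ≈ 0.44.

P(H) = 0.44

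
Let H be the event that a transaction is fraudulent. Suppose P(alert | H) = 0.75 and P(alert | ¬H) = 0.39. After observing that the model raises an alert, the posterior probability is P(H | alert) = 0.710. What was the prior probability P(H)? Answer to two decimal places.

P(H) = 0.56

Bayes' rule in odds form gives O(H|E) = O(H)·[P(E|H)/P(E|¬H)], hence O(H) = O(H|E)/LR.
Posterior odds = 0.710/(1−0.710) = 2.4483. LR = 0.75/0.39 = 1.9231.
Prior odds = 2.4483/1.9231 = 1.2731, so P(H) = 1.2731/(1+1.2731) ≈ 0.56.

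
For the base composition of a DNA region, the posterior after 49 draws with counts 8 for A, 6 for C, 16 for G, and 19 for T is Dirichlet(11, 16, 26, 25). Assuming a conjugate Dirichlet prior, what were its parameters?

Dirichlet(3, 10, 10, 6)

For a Dirichlet(α) prior with multinomial counts c, the posterior is Dirichlet(α + c) componentwise.
Subtract each count from the matching posterior parameter: 11−8=3, 16−6=10, 26−16=10, 25−19=6.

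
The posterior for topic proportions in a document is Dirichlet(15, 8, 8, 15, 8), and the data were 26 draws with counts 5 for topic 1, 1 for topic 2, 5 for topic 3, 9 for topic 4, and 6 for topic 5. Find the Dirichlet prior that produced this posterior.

Dirichlet(10, 7, 3, 6, 2)

For a Dirichlet(α) prior with multinomial counts c, the posterior is Dirichlet(α + c) componentwise.
Subtract each count from the matching posterior parameter: 15−5=10, 8−1=7, 8−5=3, 15−9=6, 8−6=2.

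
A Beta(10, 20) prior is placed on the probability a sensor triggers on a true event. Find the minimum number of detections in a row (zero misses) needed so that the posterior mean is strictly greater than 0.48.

k = 9

After k detections and 0 misses the posterior is Beta(10+k, 20), with mean (10+k)/(10+20+k).
Set (10+k)/(30+k) > 0.48 and solve: k > (0.48·30 − 10)/(1 − 0.48) = 8.462.
The smallest integer exceeding 8.462 is 9, and checking k=9: (19)/(39) = 0.4872 > 0.48.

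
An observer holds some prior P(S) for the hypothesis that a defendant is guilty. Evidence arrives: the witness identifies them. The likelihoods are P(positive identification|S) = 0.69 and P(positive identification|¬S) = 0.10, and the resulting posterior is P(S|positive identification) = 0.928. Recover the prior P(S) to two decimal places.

In odds form, posterior odds = prior odds × likelihood ratio, so prior odds = posterior odds ÷ LR.
Posterior odds = 0.928/(1−0.928) = 12.8889. LR = 0.69/0.10 = 6.9000.
Prior odds = 12.8889/6.9000 = 1.8680, so P(S) = 1.8680/(1+1.8680) ≈ 0.65.

P(S) = 0.65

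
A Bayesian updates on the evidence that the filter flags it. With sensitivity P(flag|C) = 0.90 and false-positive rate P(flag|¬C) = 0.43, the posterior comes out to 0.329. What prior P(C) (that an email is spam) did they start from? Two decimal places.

In odds form, posterior odds = prior odds × likelihood ratio, so prior odds = posterior odds ÷ LR.
Posterior odds = 0.329/(1−0.329) = 0.4903. LR = 0.90/0.43 = 2.0930.
Prior odds = 0.4903/2.0930 = 0.2343, so P(C) = 0.2343/(1+0.2343) ≈ 0.19.

P(C) = 0.19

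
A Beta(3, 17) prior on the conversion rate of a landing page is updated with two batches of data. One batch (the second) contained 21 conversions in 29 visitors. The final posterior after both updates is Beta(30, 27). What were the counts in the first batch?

6 conversions and 2 bounces

Because Beta–binomial updating is additive in the counts, the combined data contributed (α_post−α_prior, β_post−β_prior) successes and failures.
Total across both batches: 30−3=27 conversions, 27−17=10 bounces.
Subtract the second batch: 27−21=6 conversions and 10−8=2 bounces.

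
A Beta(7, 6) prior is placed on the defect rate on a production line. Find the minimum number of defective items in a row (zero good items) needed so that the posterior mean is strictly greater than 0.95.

After k defective items and 0 good items the posterior is Beta(7+k, 6), with mean (7+k)/(7+6+k).
Set (7+k)/(13+k) > 0.95 and solve: k > (0.95·13 − 7)/(1 − 0.95) = 107.000.
The smallest integer exceeding 107.000 is 108, and checking k=108: (115)/(121) = 0.9504 > 0.95.

k = 108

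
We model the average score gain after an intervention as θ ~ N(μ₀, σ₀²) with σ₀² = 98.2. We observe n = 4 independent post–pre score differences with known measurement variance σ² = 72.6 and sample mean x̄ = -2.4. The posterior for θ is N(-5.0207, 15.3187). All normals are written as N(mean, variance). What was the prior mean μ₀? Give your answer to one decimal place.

μ₀ = -19.2

With known observation variance, the Normal–Normal posterior has precision τ_n = τ₀ + n/σ² and mean μ_n = (τ₀μ₀ + (n/σ²)x̄)/τ_n.
Here τ₀ = 1/98.2 = 0.010183 and τ_data = 4/72.6 = 0.055096, so τ_n = 0.065279.
Rearranging for μ₀: μ₀ = (μ_n·τ_n − τ_data·x̄)/τ₀ = (-5.0207·0.065279 − 0.055096·-2.4) / 0.010183 = -0.195516/0.010183 ≈ -19.2.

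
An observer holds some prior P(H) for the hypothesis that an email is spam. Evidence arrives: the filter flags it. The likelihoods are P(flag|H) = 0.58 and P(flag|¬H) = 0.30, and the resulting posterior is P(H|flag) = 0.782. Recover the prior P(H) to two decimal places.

In odds form, posterior odds = prior odds × likelihood ratio, so prior odds = posterior odds ÷ LR.
Posterior odds = 0.782/(1−0.782) = 3.5872. LR = 0.58/0.30 = 1.9333.
Prior odds = 3.5872/1.9333 = 1.8555, so P(H) = 1.8555/(1+1.8555) ≈ 0.65.

P(H) = 0.65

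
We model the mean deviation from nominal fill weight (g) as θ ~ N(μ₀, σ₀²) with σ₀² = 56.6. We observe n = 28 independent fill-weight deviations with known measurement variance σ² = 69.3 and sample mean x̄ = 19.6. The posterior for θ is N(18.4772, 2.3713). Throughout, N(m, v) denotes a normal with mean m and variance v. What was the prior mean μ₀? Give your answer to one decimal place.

μ₀ = -7.2

With known observation variance, the Normal–Normal posterior has precision τ_n = τ₀ + n/σ² and mean μ_n = (τ₀μ₀ + (n/σ²)x̄)/τ_n.
Here τ₀ = 1/56.6 = 0.017668 and τ_data = 28/69.3 = 0.404040, so τ_n = 0.421708.
Rearranging for μ₀: μ₀ = (μ_n·τ_n − τ_data·x̄)/τ₀ = (18.4772·0.421708 − 0.404040·19.6) / 0.017668 = -0.127201/0.017668 ≈ -7.2.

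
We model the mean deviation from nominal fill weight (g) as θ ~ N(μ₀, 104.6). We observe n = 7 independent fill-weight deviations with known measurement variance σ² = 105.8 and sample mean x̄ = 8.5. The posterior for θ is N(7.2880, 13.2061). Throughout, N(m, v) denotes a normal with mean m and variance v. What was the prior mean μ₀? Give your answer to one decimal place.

μ₀ = -1.1

With known observation variance, the Normal–Normal posterior has precision τ_n = τ₀ + n/σ² and mean μ_n = (τ₀μ₀ + (n/σ²)x̄)/τ_n.
Here τ₀ = 1/104.6 = 0.009560 and τ_data = 7/105.8 = 0.066163, so τ_n = 0.075723.
Rearranging for μ₀: μ₀ = (μ_n·τ_n − τ_data·x̄)/τ₀ = (7.2880·0.075723 − 0.066163·8.5) / 0.009560 = -0.010516/0.009560 ≈ -1.1.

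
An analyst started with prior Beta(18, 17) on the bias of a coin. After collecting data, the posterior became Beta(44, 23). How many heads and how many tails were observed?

A Beta(a, b) prior with s successes and f failures in binomial data gives a Beta(a+s, b+f) posterior.
Match parameters: s=44−18=26, f=23−17=6.

26 heads and 6 tails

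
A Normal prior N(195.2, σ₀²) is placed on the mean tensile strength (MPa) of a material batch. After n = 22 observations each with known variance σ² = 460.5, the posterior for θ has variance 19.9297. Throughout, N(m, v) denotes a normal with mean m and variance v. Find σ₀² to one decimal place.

Posterior precision equals prior precision plus data precision: 1/σ_n² = 1/σ₀² + n/σ².
So 1/σ₀² = 1/19.9297 − 22/460.5 = 0.050176 − 0.047774 = 0.002402.
Hence σ₀² = 1/0.002402 ≈ 416.3.

σ₀² = 416.3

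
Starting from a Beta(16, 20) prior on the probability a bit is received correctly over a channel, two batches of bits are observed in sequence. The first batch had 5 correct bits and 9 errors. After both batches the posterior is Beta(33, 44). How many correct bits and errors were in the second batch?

12 correct bits and 15 errors

Sequential conjugate updates are equivalent to a single update on the pooled data, so total successes = posterior α − prior α and total failures = posterior β − prior β.
Total across both batches: 33−16=17 correct bits, 44−20=24 errors.
Subtract the first batch: 17−5=12 correct bits and 24−9=15 errors.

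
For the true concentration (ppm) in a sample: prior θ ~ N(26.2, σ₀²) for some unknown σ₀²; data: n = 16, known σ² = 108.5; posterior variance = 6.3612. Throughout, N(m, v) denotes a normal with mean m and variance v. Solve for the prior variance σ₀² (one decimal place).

σ₀² = 102.7

Posterior precision equals prior precision plus data precision: 1/σ_n² = 1/σ₀² + n/σ².
So 1/σ₀² = 1/6.3612 − 16/108.5 = 0.157203 − 0.147465 = 0.009738.
Hence σ₀² = 1/0.009738 ≈ 102.7.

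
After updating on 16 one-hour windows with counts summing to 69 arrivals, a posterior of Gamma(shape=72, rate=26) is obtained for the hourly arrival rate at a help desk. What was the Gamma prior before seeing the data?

Gamma(shape=3, rate=10)

A Gamma(α, β) prior (rate parametrization) on a Poisson rate with n observations summing to S gives posterior Gamma(α+S, β+n).
So α = 72 − 69 = 3 and β = 26 − 16 = 10.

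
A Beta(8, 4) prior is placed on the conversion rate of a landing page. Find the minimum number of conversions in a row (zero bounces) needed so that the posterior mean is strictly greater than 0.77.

k = 6

After k conversions and 0 bounces the posterior is Beta(8+k, 4), with mean (8+k)/(8+4+k).
Set (8+k)/(12+k) > 0.77 and solve: k > (0.77·12 − 8)/(1 − 0.77) = 5.391.
The smallest integer exceeding 5.391 is 6, and checking k=6: (14)/(18) = 0.7778 > 0.77.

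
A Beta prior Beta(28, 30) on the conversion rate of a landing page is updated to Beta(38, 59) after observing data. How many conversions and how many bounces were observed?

Under Beta–binomial conjugacy the posterior parameters are (a+s, b+f).
So s = 38 − 28 = 10 and f = 59 − 30 = 29.

10 conversions and 29 bounces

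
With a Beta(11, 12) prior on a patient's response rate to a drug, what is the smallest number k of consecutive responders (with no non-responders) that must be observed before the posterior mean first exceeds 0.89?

k = 87

After k responders and 0 non-responders the posterior is Beta(11+k, 12), with mean (11+k)/(11+12+k).
Set (11+k)/(23+k) > 0.89 and solve: k > (0.89·23 − 11)/(1 − 0.89) = 86.091.
The smallest integer exceeding 86.091 is 87, and checking k=87: (98)/(110) = 0.8909 > 0.89.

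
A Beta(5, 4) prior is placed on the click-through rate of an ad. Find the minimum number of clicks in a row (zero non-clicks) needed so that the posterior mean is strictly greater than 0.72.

k = 6

After k clicks and 0 non-clicks the posterior is Beta(5+k, 4), with mean (5+k)/(5+4+k).
Set (5+k)/(9+k) > 0.72 and solve: k > (0.72·9 − 5)/(1 − 0.72) = 5.286.
The smallest integer exceeding 5.286 is 6.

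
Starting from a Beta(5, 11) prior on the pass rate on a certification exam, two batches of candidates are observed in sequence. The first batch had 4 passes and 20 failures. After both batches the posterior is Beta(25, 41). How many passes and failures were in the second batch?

Sequential conjugate updates are equivalent to a single update on the pooled data, so total successes = posterior α − prior α and total failures = posterior β − prior β.
Total across both batches: 25−5=20 passes, 41−11=30 failures.
Subtract the first batch: 20−4=16 passes and 30−20=10 failures.

16 passes and 10 failures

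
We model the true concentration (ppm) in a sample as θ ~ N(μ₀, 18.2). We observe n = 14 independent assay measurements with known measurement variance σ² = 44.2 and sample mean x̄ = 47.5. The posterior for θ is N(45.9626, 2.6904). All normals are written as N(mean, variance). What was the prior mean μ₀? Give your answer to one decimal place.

μ₀ = 37.1

With known observation variance, the Normal–Normal posterior has precision τ_n = τ₀ + n/σ² and mean μ_n = (τ₀μ₀ + (n/σ²)x̄)/τ_n.
Here τ₀ = 1/18.2 = 0.054945 and τ_data = 14/44.2 = 0.316742, so τ_n = 0.371687.
Rearranging for μ₀: μ₀ = (μ_n·τ_n − τ_data·x̄)/τ₀ = (45.9626·0.371687 − 0.316742·47.5) / 0.054945 = 2.038456/0.054945 ≈ 37.1.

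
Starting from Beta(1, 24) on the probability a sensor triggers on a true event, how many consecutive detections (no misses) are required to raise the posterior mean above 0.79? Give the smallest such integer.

After k detections and 0 misses the posterior is Beta(1+k, 24), with mean (1+k)/(1+24+k).
Set (1+k)/(25+k) > 0.79 and solve: k > (0.79·25 − 1)/(1 − 0.79) = 89.286.
The smallest integer exceeding 89.286 is 90.

k = 90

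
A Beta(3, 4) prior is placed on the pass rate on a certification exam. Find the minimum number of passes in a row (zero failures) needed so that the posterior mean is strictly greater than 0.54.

k = 2

After k passes and 0 failures the posterior is Beta(3+k, 4), with mean (3+k)/(3+4+k).
Set (3+k)/(7+k) > 0.54 and solve: k > (0.54·7 − 3)/(1 − 0.54) = 1.696.
The smallest integer exceeding 1.696 is 2, and checking k=2: (5)/(9) = 0.5556 > 0.54.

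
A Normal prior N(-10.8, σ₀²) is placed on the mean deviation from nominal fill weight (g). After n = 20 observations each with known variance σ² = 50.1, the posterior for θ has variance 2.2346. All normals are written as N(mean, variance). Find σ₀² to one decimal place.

σ₀² = 20.7

For the Normal–Normal model with known σ², precisions add: τ_n = τ₀ + n/σ².
So 1/σ₀² = 1/2.2346 − 20/50.1 = 0.447507 − 0.399202 = 0.048305.
Hence σ₀² = 1/0.048305 ≈ 20.7.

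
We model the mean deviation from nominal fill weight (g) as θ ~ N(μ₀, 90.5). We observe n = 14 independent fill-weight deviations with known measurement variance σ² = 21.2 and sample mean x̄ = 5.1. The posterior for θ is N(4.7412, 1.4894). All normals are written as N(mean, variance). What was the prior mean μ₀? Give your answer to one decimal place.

The posterior mean is a precision-weighted average: μ_n = (τ₀μ₀ + τ_data·x̄)/(τ₀+τ_data), with τ₀=1/σ₀² and τ_data=n/σ².
Here τ₀ = 1/90.5 = 0.011050 and τ_data = 14/21.2 = 0.660377, so τ_n = 0.671427.
Rearranging for μ₀: μ₀ = (μ_n·τ_n − τ_data·x̄)/τ₀ = (4.7412·0.671427 − 0.660377·5.1) / 0.011050 = -0.184553/0.011050 ≈ -16.7.

μ₀ = -16.7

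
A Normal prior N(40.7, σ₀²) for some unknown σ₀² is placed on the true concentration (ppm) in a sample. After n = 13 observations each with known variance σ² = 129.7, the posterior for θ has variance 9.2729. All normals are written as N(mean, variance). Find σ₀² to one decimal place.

σ₀² = 131.4

For the Normal–Normal model with known σ², precisions add: τ_n = τ₀ + n/σ².
So 1/σ₀² = 1/9.2729 − 13/129.7 = 0.107841 − 0.100231 = 0.007610.
Hence σ₀² = 1/0.007610 ≈ 131.4.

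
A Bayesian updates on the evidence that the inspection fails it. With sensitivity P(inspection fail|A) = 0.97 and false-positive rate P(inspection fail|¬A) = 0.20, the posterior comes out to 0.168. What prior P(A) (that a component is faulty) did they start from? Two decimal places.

Bayes' rule in odds form gives O(A|E) = O(A)·[P(E|A)/P(E|¬A)], hence O(A) = O(A|E)/LR.
Posterior odds = 0.168/(1−0.168) = 0.2019. LR = 0.97/0.20 = 4.8500.
Prior odds = 0.2019/4.8500 = 0.0416, so P(A) = 0.0416/(1+0.0416) ≈ 0.04.

P(A) = 0.04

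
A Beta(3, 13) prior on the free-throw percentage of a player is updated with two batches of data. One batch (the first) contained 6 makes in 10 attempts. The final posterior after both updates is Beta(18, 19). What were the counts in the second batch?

9 makes and 2 misses

Because Beta–binomial updating is additive in the counts, the combined data contributed (α_post−α_prior, β_post−β_prior) successes and failures.
Total across both batches: 18−3=15 makes, 19−13=6 misses.
Subtract the first batch: 15−6=9 makes and 6−4=2 misses.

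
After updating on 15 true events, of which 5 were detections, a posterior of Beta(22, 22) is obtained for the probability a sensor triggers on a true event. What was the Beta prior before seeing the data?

Beta(17, 12)

A Beta(α, β) prior with s successes and f failures in binomial data gives a Beta(α+s, β+f) posterior.
So α = 22 − 5 = 17 and β = 22 − 10 = 12.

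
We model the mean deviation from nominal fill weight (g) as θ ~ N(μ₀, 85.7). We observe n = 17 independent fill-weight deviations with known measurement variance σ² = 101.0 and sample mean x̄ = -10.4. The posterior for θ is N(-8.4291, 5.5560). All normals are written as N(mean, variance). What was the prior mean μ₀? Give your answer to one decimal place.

μ₀ = 20.0

The posterior mean is a precision-weighted average: μ_n = (τ₀μ₀ + τ_data·x̄)/(τ₀+τ_data), with τ₀=1/σ₀² and τ_data=n/σ².
Here τ₀ = 1/85.7 = 0.011669 and τ_data = 17/101.0 = 0.168317, so τ_n = 0.179986.
Rearranging for μ₀: μ₀ = (μ_n·τ_n − τ_data·x̄)/τ₀ = (-8.4291·0.179986 − 0.168317·-10.4) / 0.011669 = 0.233377/0.011669 ≈ 20.0.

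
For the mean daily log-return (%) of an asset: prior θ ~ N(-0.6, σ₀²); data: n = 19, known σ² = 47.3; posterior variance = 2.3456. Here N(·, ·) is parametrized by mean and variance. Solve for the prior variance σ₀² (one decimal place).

σ₀² = 40.6

For the Normal–Normal model with known σ², precisions add: τ_n = τ₀ + n/σ².
So 1/σ₀² = 1/2.3456 − 19/47.3 = 0.426330 − 0.401691 = 0.024639.
Hence σ₀² = 1/0.024639 ≈ 40.6.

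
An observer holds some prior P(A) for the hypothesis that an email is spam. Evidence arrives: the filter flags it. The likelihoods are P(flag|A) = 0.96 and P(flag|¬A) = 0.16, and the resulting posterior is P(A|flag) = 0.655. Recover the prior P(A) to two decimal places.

P(A) = 0.24

Bayes' rule in odds form gives O(A|E) = O(A)·[P(E|A)/P(E|¬A)], hence O(A) = O(A|E)/LR.
Posterior odds = 0.655/(1−0.655) = 1.8986. LR = 0.96/0.16 = 6.0000.
Prior odds = 1.8986/6.0000 = 0.3164, so P(A) = 0.3164/(1+0.3164) ≈ 0.24.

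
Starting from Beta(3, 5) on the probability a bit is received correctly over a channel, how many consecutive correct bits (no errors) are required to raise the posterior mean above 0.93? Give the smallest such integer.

k = 64

After k correct bits and 0 errors the posterior is Beta(3+k, 5), with mean (3+k)/(3+5+k).
Set (3+k)/(8+k) > 0.93 and solve: k > (0.93·8 − 3)/(1 − 0.93) = 63.429.
The smallest integer exceeding 63.429 is 64.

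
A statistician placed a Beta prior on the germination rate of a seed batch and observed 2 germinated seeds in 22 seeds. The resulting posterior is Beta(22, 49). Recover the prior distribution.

A Beta(α, β) prior with s successes and f failures in binomial data gives a Beta(α+s, β+f) posterior.
So α = 22 − 2 = 20 and β = 49 − 20 = 29.

Beta(20, 29)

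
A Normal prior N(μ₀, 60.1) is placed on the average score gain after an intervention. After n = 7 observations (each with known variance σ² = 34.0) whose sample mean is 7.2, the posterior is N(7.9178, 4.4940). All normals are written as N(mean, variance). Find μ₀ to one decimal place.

With known observation variance, the Normal–Normal posterior has precision τ_n = τ₀ + n/σ² and mean μ_n = (τ₀μ₀ + (n/σ²)x̄)/τ_n.
Here τ₀ = 1/60.1 = 0.016639 and τ_data = 7/34.0 = 0.205882, so τ_n = 0.222521.
Rearranging for μ₀: μ₀ = (μ_n·τ_n − τ_data·x̄)/τ₀ = (7.9178·0.222521 − 0.205882·7.2) / 0.016639 = 0.279526/0.016639 ≈ 16.8.

μ₀ = 16.8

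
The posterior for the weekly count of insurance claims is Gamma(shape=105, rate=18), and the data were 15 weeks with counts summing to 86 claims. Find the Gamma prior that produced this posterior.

A Gamma(α, β) prior (rate parametrization) on a Poisson rate with n observations summing to S gives posterior Gamma(α+S, β+n).
So α = 105 − 86 = 19 and β = 18 − 15 = 3.

Gamma(shape=19, rate=3)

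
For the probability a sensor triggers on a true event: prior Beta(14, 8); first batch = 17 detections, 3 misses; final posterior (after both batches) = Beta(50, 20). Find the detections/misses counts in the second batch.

19 detections and 9 misses

Because Beta–binomial updating is additive in the counts, the combined data contributed (α_post−α_prior, β_post−β_prior) successes and failures.
Total across both batches: 50−14=36 detections, 20−8=12 misses.
Subtract the first batch: 36−17=19 detections and 12−3=9 misses.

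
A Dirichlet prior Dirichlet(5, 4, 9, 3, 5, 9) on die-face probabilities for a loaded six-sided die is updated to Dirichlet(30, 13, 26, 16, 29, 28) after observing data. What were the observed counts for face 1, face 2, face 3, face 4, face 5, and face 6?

For a Dirichlet(α) prior with multinomial counts c, the posterior is Dirichlet(α + c) componentwise.
Counts are posterior − prior componentwise: 30−5=25, 13−4=9, 26−9=17, 16−3=13, 29−5=24, 28−9=19.

counts (25, 9, 17, 13, 24, 19)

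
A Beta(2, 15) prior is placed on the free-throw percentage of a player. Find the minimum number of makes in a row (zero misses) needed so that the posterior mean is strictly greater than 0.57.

k = 18

After k makes and 0 misses the posterior is Beta(2+k, 15), with mean (2+k)/(2+15+k).
Set (2+k)/(17+k) > 0.57 and solve: k > (0.57·17 − 2)/(1 − 0.57) = 17.884.
The smallest integer exceeding 17.884 is 18, and checking k=18: (20)/(35) = 0.5714 > 0.57.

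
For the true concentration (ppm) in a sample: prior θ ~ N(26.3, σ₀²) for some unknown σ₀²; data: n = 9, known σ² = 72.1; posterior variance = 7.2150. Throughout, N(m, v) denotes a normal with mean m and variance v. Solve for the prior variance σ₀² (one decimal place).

Posterior precision equals prior precision plus data precision: 1/σ_n² = 1/σ₀² + n/σ².
So 1/σ₀² = 1/7.2150 − 9/72.1 = 0.138600 − 0.124827 = 0.013773.
Hence σ₀² = 1/0.013773 ≈ 72.6.

σ₀² = 72.6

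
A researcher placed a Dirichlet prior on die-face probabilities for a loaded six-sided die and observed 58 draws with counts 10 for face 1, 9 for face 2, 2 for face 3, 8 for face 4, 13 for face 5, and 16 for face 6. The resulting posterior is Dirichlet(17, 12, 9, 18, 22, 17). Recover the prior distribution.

Dirichlet(7, 3, 7, 10, 9, 1)

For a Dirichlet(α) prior with multinomial counts c, the posterior is Dirichlet(α + c) componentwise.
Subtract each count from the matching posterior parameter: 17−10=7, 12−9=3, 9−2=7, 18−8=10, 22−13=9, 17−16=1.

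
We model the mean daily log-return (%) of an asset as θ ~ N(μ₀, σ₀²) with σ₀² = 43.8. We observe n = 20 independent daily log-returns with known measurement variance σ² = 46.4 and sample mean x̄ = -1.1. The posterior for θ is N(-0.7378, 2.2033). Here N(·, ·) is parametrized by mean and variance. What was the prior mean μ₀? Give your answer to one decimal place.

The posterior mean is a precision-weighted average: μ_n = (τ₀μ₀ + τ_data·x̄)/(τ₀+τ_data), with τ₀=1/σ₀² and τ_data=n/σ².
Here τ₀ = 1/43.8 = 0.022831 and τ_data = 20/46.4 = 0.431034, so τ_n = 0.453865.
Rearranging for μ₀: μ₀ = (μ_n·τ_n − τ_data·x̄)/τ₀ = (-0.7378·0.453865 − 0.431034·-1.1) / 0.022831 = 0.139276/0.022831 ≈ 6.1.

μ₀ = 6.1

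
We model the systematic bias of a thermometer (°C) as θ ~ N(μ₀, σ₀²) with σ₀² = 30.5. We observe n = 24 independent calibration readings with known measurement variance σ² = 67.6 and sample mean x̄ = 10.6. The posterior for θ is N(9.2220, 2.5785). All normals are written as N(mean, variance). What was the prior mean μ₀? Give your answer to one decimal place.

μ₀ = -5.7

The posterior mean is a precision-weighted average: μ_n = (τ₀μ₀ + τ_data·x̄)/(τ₀+τ_data), with τ₀=1/σ₀² and τ_data=n/σ².
Here τ₀ = 1/30.5 = 0.032787 and τ_data = 24/67.6 = 0.355030, so τ_n = 0.387817.
Rearranging for μ₀: μ₀ = (μ_n·τ_n − τ_data·x̄)/τ₀ = (9.2220·0.387817 − 0.355030·10.6) / 0.032787 = -0.186870/0.032787 ≈ -5.7.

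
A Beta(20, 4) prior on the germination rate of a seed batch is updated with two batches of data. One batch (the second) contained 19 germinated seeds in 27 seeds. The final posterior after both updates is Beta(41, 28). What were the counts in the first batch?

2 germinated seeds and 16 non-germinating seeds

Because Beta–binomial updating is additive in the counts, the combined data contributed (α_post−α_prior, β_post−β_prior) successes and failures.
Total across both batches: 41−20=21 germinated seeds, 28−4=24 non-germinating seeds.
Subtract the second batch: 21−19=2 germinated seeds and 24−8=16 non-germinating seeds.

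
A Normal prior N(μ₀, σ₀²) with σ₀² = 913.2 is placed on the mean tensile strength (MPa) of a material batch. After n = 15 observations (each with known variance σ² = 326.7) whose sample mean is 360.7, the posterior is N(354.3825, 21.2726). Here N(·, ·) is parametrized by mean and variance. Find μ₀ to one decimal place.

The posterior mean is a precision-weighted average: μ_n = (τ₀μ₀ + τ_data·x̄)/(τ₀+τ_data), with τ₀=1/σ₀² and τ_data=n/σ².
Here τ₀ = 1/913.2 = 0.001095 and τ_data = 15/326.7 = 0.045914, so τ_n = 0.047009.
Rearranging for μ₀: μ₀ = (μ_n·τ_n − τ_data·x̄)/τ₀ = (354.3825·0.047009 − 0.045914·360.7) / 0.001095 = 0.097987/0.001095 ≈ 89.5.

μ₀ = 89.5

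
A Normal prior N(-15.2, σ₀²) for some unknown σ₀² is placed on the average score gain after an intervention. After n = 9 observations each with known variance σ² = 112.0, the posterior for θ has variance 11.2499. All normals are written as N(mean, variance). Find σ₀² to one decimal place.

Posterior precision equals prior precision plus data precision: 1/σ_n² = 1/σ₀² + n/σ².
So 1/σ₀² = 1/11.2499 − 9/112.0 = 0.088890 − 0.080357 = 0.008533.
Hence σ₀² = 1/0.008533 ≈ 117.2.

σ₀² = 117.2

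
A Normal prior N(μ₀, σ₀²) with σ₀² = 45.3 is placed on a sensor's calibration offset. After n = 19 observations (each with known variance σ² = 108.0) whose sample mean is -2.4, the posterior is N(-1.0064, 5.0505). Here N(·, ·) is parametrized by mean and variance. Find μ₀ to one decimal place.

μ₀ = 10.1

With known observation variance, the Normal–Normal posterior has precision τ_n = τ₀ + n/σ² and mean μ_n = (τ₀μ₀ + (n/σ²)x̄)/τ_n.
Here τ₀ = 1/45.3 = 0.022075 and τ_data = 19/108.0 = 0.175926, so τ_n = 0.198001.
Rearranging for μ₀: μ₀ = (μ_n·τ_n − τ_data·x̄)/τ₀ = (-1.0064·0.198001 − 0.175926·-2.4) / 0.022075 = 0.222954/0.022075 ≈ 10.1.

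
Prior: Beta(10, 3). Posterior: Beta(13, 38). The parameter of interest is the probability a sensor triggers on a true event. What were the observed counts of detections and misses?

Beta is conjugate to the binomial likelihood: posterior = Beta(α+s, β+f).
So s = 13 − 10 = 3 and f = 38 − 3 = 35.

3 detections and 35 misses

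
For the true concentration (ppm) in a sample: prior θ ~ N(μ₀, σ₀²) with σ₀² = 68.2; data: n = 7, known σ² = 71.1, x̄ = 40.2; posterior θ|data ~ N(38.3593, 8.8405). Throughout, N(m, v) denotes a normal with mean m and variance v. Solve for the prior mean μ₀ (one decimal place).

μ₀ = 26.0

With known observation variance, the Normal–Normal posterior has precision τ_n = τ₀ + n/σ² and mean μ_n = (τ₀μ₀ + (n/σ²)x̄)/τ_n.
Here τ₀ = 1/68.2 = 0.014663 and τ_data = 7/71.1 = 0.098453, so τ_n = 0.113116.
Rearranging for μ₀: μ₀ = (μ_n·τ_n − τ_data·x̄)/τ₀ = (38.3593·0.113116 − 0.098453·40.2) / 0.014663 = 0.381240/0.014663 ≈ 26.0.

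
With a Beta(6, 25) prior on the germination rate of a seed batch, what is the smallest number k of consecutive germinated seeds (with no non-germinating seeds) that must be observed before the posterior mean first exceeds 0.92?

After k germinated seeds and 0 non-germinating seeds the posterior is Beta(6+k, 25), with mean (6+k)/(6+25+k).
Set (6+k)/(31+k) > 0.92 and solve: k > (0.92·31 − 6)/(1 − 0.92) = 281.500.
The smallest integer exceeding 281.500 is 282.

k = 282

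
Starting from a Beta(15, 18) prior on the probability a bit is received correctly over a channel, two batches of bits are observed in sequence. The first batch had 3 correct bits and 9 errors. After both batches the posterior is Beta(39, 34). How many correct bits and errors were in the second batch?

21 correct bits and 7 errors

Sequential conjugate updates are equivalent to a single update on the pooled data, so total successes = posterior α − prior α and total failures = posterior β − prior β.
Total across both batches: 39−15=24 correct bits, 34−18=16 errors.
Subtract the first batch: 24−3=21 correct bits and 16−9=7 errors.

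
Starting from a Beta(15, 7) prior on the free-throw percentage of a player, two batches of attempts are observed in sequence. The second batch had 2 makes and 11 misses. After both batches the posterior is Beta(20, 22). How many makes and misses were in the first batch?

3 makes and 4 misses

Because Beta–binomial updating is additive in the counts, the combined data contributed (α_post−α_prior, β_post−β_prior) successes and failures.
Total across both batches: 20−15=5 makes, 22−7=15 misses.
Subtract the second batch: 5−2=3 makes and 15−11=4 misses.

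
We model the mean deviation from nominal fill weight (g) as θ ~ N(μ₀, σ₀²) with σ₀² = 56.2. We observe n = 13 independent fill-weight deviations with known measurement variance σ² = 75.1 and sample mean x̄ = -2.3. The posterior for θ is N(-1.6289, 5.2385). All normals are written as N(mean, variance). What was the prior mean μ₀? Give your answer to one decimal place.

The posterior mean is a precision-weighted average: μ_n = (τ₀μ₀ + τ_data·x̄)/(τ₀+τ_data), with τ₀=1/σ₀² and τ_data=n/σ².
Here τ₀ = 1/56.2 = 0.017794 and τ_data = 13/75.1 = 0.173103, so τ_n = 0.190897.
Rearranging for μ₀: μ₀ = (μ_n·τ_n − τ_data·x̄)/τ₀ = (-1.6289·0.190897 − 0.173103·-2.3) / 0.017794 = 0.087185/0.017794 ≈ 4.9.

μ₀ = 4.9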